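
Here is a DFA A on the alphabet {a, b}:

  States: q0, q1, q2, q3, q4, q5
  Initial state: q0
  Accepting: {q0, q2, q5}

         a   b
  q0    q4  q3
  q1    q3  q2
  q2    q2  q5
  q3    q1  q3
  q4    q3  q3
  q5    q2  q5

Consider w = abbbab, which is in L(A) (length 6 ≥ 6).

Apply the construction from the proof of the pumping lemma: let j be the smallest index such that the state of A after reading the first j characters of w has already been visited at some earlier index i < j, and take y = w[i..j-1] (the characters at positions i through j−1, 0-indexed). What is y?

b

State sequence: q0 -a-> q4 -b-> q3 -b-> q3 -b-> q3 -a-> q1 -b-> q2
First repeat at step 3: q3 was already visited.

So i = 2, j = 3, giving x = w[0:2] = ab, y = w[2:3] = b, z = w[3:6] = bab.
Check: |xy| = 3 ≤ 6 and |y| = 1 ≥ 1. Reading y takes A from q3 back to q3, so every xyⁱz is accepted.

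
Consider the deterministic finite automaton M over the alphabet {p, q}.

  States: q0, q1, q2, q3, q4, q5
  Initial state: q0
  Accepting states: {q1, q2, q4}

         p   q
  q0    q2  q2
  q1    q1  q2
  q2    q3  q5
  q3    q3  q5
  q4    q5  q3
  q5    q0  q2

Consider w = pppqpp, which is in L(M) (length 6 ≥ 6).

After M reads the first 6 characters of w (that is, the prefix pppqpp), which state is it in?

q2

State sequence: q0 -p-> q2 -p-> q3 -p-> q3 -q-> q5 -p-> q0 -p-> q2

After reading 6 characters, M is in state q2.
(This kind of state-tracing is the core of the pumping-lemma construction: with 6 states, pigeonhole forces a repeat within the first 6 steps.)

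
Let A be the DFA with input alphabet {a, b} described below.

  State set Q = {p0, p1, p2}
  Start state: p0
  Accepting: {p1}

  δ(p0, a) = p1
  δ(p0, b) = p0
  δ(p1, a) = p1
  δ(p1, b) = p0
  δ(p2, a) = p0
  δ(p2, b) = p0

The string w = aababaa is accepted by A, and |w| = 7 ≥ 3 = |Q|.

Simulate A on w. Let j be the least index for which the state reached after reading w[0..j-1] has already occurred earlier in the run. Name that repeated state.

p1

State sequence: p0 -a-> p1 -a-> p1 -b-> p0 -a-> p1 -b-> p0 -a-> p1 -a-> p1
First repeat at step 2: p1 was already visited.

The earliest repeat is at step j = 2: A is in p1, which it already visited at step i = 1.
Pumping length from the standard proof: p = 3 (the number of states). The repeated state found above gives |xy| = j ≤ 3 and |y| = j − i ≥ 1.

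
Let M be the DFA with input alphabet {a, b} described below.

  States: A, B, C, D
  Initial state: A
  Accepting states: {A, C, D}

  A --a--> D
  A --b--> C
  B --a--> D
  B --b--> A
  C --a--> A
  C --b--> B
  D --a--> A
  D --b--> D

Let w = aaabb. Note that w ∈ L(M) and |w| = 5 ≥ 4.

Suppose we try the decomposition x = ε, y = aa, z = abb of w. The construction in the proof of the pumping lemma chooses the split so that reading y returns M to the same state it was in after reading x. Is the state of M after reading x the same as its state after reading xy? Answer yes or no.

yes

State sequence: A -a-> D -a-> A

After x (step 0): A. After xy (step 2): A.
They match, so y = aa drives M around a cycle from A back to itself; pumping y any number of times keeps M in A before reading z, and xyⁱz ∈ L(M) for every i ≥ 0.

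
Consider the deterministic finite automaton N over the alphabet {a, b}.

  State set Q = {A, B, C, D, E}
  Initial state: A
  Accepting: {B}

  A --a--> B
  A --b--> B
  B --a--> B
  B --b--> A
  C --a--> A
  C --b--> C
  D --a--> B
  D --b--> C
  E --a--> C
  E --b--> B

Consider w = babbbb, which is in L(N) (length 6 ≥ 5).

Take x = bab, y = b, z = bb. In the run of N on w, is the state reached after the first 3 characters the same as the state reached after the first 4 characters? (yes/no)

no

Run of N on the first 4 characters of w = b a b b:
  step 0: A  (start)
  step 1: B  (read b: A→B)
  step 2: B  (read a: B→B)
  step 3: A  (read b: B→A)
  step 4: B  (read b: A→B)

After x (step 3): A. After xy (step 4): B.
They differ (A ≠ B), so y is not a cycle from the state after x; this split is not the one the pumping-lemma construction produces, and pumping y need not keep the string in L(N).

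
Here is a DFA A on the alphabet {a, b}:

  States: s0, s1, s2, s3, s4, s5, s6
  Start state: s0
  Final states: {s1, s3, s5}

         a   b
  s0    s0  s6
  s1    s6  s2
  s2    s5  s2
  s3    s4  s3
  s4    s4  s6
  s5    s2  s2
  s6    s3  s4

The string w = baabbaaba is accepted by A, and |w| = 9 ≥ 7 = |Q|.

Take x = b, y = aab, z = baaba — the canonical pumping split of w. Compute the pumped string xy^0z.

xy⁰z = xz = b·baaba = bbaaba.
Reading y = aab takes A from s6 back to s6, so after x the machine is still in s6, and z then leads to the accepting state s3. Hence bbaaba ∈ L(A).

bbaaba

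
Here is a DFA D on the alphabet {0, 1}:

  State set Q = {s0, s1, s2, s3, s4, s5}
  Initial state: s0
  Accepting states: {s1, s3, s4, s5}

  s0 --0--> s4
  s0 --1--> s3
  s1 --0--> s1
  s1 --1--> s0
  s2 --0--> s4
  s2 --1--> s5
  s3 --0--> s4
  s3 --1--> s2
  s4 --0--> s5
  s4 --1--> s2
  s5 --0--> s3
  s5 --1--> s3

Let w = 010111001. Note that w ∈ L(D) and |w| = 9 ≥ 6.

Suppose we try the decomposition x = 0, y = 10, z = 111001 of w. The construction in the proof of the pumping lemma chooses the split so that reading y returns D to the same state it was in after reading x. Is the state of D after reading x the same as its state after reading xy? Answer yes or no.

State sequence: s0 -0-> s4 -1-> s2 -0-> s4

After x (step 1): s4. After xy (step 3): s4.
They match, so y = 10 drives D around a cycle from s4 back to itself; pumping y any number of times keeps D in s4 before reading z, and xyⁱz ∈ L(D) for every i ≥ 0.

yes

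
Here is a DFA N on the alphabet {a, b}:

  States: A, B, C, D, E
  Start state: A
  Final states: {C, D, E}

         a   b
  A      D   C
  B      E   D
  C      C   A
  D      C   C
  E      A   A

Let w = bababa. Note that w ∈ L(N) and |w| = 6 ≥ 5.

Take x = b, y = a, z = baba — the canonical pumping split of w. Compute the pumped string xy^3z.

xy^3z = b·a·a·a·baba = baaababa.
Reading y = a takes N from C back to C, so after x·y·y·y the machine is still in C, and z then leads to the accepting state C. Hence baaababa ∈ L(N).

baaababa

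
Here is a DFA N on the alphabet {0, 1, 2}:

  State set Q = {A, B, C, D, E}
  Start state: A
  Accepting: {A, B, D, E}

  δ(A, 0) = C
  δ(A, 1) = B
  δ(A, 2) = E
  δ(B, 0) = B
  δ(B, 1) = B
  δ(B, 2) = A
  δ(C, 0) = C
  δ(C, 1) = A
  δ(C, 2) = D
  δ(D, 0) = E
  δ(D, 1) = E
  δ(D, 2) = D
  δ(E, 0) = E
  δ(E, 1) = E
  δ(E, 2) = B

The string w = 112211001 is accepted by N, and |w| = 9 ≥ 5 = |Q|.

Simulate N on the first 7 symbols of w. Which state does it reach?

Run of N on the first 7 characters of w = 1 1 2 2 1 1 0:
  step 0: A  (start)
  step 1: B  (read 1: A→B)
  step 2: B  (read 1: B→B)
  step 3: A  (read 2: B→A)
  step 4: E  (read 2: A→E)
  step 5: E  (read 1: E→E)
  step 6: E  (read 1: E→E)
  step 7: E  (read 0: E→E)

After reading 7 characters, N is in state E.

E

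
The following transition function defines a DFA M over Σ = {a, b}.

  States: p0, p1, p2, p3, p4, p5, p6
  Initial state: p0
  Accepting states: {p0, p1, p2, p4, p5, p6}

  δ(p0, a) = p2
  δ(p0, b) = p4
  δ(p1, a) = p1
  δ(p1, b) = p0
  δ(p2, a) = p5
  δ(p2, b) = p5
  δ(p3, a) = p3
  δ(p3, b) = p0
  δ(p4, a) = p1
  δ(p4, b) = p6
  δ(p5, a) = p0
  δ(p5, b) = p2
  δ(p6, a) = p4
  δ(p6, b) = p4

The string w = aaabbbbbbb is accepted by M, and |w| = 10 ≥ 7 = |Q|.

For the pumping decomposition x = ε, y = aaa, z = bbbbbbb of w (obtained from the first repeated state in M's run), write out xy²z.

aaaaaabbbbbbb

xy^2z = ε·aaa·aaa·bbbbbbb = aaaaaabbbbbbb.
Reading y = aaa takes M from p0 back to p0, so after x·y·y the machine is still in p0, and z then leads to the accepting state p4. Hence aaaaaabbbbbbb ∈ L(M).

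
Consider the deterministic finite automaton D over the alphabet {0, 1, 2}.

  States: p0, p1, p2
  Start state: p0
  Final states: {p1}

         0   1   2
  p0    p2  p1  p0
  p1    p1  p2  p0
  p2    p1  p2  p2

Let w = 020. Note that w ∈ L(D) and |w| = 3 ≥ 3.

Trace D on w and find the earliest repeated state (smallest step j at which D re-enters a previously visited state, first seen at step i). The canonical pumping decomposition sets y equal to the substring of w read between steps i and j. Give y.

Run of D on w = 0 2 0:
  step 0: p0  (start)
  step 1: p2  (read 0: p0→p2)
  step 2: p2  (read 2: p2→p2)   ← first repeat (p2 seen earlier)
  step 3: p1  (read 0: p2→p1)

So i = 1, j = 2, giving x = w[0:1] = 0, y = w[1:2] = 2, z = w[2:3] = 0.
Check: |xy| = 2 ≤ 3 and |y| = 1 ≥ 1. Reading y takes D from p2 back to p2, so every xyⁱz is accepted.
Since D has 3 states, any run of length ≥ 3 visits 3+1 states, so by pigeonhole some state repeats within the first 3 steps — that repeat gives the pumpable loop.

2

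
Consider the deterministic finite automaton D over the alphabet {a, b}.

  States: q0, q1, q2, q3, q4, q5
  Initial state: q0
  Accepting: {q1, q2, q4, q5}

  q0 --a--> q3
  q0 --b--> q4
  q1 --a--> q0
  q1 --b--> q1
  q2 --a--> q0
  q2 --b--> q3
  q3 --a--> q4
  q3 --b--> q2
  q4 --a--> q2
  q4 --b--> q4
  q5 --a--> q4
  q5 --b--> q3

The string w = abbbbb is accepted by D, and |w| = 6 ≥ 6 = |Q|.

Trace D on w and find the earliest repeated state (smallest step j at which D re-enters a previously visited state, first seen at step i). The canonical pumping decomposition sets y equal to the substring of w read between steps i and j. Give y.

bb

State sequence: q0 -a-> q3 -b-> q2 -b-> q3 -b-> q2 -b-> q3 -b-> q2
First repeat at step 3: q3 was already visited.

So i = 1, j = 3, giving x = w[0:1] = a, y = w[1:3] = bb, z = w[3:6] = bbb.
Check: |xy| = 3 ≤ 6 and |y| = 2 ≥ 1. Reading y takes D from q3 back to q3, so every xyⁱz is accepted.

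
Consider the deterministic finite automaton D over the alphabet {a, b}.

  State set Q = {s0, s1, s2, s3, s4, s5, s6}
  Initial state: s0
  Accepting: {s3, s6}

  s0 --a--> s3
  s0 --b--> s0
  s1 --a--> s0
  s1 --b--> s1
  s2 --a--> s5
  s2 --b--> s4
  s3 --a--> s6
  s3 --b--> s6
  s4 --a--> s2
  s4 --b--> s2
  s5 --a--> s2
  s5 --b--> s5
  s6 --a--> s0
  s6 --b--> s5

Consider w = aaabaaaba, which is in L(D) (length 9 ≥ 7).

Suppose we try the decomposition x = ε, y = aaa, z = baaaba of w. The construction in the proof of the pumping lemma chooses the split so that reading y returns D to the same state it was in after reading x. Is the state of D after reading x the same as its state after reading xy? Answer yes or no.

yes

Run of D on the first 3 characters of w = a a a:
  step 0: s0  (start)
  step 1: s3  (read a: s0→s3)
  step 2: s6  (read a: s3→s6)
  step 3: s0  (read a: s6→s0)

After x (step 0): s0. After xy (step 3): s0.
They match, so y = aaa drives D around a cycle from s0 back to itself; pumping y any number of times keeps D in s0 before reading z, and xyⁱz ∈ L(D) for every i ≥ 0.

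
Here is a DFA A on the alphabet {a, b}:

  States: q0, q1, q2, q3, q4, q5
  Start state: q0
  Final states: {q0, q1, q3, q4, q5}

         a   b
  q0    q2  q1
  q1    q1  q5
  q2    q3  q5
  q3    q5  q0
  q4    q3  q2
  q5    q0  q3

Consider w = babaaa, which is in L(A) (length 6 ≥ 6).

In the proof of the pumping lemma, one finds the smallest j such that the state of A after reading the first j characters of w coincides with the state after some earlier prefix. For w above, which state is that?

q1

State sequence: q0 -b-> q1 -a-> q1 -b-> q5 -a-> q0 -a-> q2 -a-> q3
First repeat at step 2: q1 was already visited.

The earliest repeat is at step j = 2: A is in q1, which it already visited at step i = 1.
The DFA has 6 states, so the proof of the pumping lemma guarantees a repeated state among the first 6+1 visited; the segment between the two visits is the pumpable y.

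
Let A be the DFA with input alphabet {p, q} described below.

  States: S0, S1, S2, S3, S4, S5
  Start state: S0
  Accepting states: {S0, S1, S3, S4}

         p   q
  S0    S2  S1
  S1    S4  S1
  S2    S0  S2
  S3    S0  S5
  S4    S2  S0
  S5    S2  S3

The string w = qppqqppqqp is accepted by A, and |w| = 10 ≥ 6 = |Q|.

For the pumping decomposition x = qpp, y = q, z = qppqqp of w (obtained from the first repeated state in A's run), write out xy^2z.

qppqqqppqqp

xy^2z = qpp·q·q·qppqqp = qppqqqppqqp.
Reading y = q takes A from S2 back to S2, so after x·y·y the machine is still in S2, and z then leads to the accepting state S0. Hence qppqqqppqqp ∈ L(A).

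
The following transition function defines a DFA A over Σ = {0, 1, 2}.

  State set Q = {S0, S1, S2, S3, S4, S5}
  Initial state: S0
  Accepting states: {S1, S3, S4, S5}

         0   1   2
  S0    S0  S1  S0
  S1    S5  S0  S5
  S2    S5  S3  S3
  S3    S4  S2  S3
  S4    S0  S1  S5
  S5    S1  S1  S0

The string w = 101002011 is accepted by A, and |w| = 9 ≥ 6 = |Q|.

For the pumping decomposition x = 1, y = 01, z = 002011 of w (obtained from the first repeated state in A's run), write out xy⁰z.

1002011

xy⁰z = xz = 1·002011 = 1002011.
Reading y = 01 takes A from S1 back to S1, so after x the machine is still in S1, and z then leads to the accepting state S1. Hence 1002011 ∈ L(A).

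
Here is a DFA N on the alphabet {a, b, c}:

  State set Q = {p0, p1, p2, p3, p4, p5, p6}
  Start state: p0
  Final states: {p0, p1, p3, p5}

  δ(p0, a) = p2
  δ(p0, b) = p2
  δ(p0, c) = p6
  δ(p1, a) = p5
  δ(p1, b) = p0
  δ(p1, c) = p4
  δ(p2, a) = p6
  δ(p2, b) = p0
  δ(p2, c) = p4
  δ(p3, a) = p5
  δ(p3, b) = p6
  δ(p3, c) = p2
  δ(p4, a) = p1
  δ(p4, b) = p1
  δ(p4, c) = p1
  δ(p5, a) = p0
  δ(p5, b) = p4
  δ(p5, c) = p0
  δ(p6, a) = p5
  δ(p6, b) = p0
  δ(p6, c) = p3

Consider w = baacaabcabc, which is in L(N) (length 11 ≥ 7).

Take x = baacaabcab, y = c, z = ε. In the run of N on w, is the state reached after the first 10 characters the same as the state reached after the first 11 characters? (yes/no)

State sequence: p0 -b-> p2 -a-> p6 -a-> p5 -c-> p0 -a-> p2 -a-> p6 -b-> p0 -c-> p6 -a-> p5 -b-> p4 -c-> p1

After x (step 10): p4. After xy (step 11): p1.
They differ (p4 ≠ p1), so y is not a cycle from the state after x; this split is not the one the pumping-lemma construction produces, and pumping y need not keep the string in L(N).

no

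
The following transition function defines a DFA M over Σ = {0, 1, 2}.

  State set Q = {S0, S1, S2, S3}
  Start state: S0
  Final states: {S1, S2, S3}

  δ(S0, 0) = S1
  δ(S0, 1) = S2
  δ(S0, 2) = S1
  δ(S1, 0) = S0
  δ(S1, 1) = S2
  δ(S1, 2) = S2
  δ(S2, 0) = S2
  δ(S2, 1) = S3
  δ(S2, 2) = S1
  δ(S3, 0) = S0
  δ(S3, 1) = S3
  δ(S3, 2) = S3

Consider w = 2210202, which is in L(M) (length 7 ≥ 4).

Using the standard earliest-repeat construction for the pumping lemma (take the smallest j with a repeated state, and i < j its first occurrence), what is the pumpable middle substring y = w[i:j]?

State sequence: S0 -2-> S1 -2-> S2 -1-> S3 -0-> S0 -2-> S1 -0-> S0 -2-> S1
First repeat at step 4: S0 was already visited.

So i = 0, j = 4, giving x = w[0:0] = ε, y = w[0:4] = 2210, z = w[4:7] = 202.
Check: |xy| = 4 ≤ 4 and |y| = 4 ≥ 1. Reading y takes M from S0 back to S0, so every xyⁱz is accepted.

2210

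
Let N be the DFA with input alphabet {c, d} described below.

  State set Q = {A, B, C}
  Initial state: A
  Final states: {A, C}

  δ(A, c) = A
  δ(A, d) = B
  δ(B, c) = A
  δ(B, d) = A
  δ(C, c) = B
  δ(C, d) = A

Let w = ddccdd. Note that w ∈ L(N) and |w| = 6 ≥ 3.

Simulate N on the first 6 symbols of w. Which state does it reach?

A

Run of N on the first 6 characters of w = d d c c d d:
  step 0: A  (start)
  step 1: B  (read d: A→B)
  step 2: A  (read d: B→A)
  step 3: A  (read c: A→A)
  step 4: A  (read c: A→A)
  step 5: B  (read d: A→B)
  step 6: A  (read d: B→A)

After reading 6 characters, N is in state A.
(This kind of state-tracing is the core of the pumping-lemma construction: with 3 states, pigeonhole forces a repeat within the first 3 steps.)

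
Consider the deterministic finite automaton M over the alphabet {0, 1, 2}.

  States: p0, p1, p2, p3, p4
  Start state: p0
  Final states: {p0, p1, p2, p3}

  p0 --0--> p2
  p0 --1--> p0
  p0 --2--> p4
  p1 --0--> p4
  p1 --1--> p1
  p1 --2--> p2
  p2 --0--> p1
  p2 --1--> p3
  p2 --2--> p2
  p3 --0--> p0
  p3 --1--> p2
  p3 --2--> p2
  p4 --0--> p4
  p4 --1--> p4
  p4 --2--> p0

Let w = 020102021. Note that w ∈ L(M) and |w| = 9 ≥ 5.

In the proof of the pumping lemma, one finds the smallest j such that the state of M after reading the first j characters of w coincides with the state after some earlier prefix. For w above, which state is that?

p2

Run of M on w = 0 2 0 1 0 2 0 2 1:
  step 0: p0  (start)
  step 1: p2  (read 0: p0→p2)
  step 2: p2  (read 2: p2→p2)   ← first repeat (p2 seen earlier)
  step 3: p1  (read 0: p2→p1)
  step 4: p1  (read 1: p1→p1)
  step 5: p4  (read 0: p1→p4)
  step 6: p0  (read 2: p4→p0)
  step 7: p2  (read 0: p0→p2)
  step 8: p2  (read 2: p2→p2)
  step 9: p3  (read 1: p2→p3)

The earliest repeat is at step j = 2: M is in p2, which it already visited at step i = 1.
Pumping length from the standard proof: p = 5 (the number of states). The repeated state found above gives |xy| = j ≤ 5 and |y| = j − i ≥ 1.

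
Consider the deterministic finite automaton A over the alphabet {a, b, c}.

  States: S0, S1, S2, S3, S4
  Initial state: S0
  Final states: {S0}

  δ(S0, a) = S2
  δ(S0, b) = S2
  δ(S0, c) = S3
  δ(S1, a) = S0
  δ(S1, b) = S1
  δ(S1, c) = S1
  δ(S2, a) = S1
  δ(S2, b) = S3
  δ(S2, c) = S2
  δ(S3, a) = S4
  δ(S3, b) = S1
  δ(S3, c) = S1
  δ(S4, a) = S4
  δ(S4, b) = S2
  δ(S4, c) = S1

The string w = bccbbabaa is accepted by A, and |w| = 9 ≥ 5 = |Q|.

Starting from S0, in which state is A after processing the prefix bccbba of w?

Run of A on the first 6 characters of w = b c c b b a:
  step 0: S0  (start)
  step 1: S2  (read b: S0→S2)
  step 2: S2  (read c: S2→S2)
  step 3: S2  (read c: S2→S2)
  step 4: S3  (read b: S2→S3)
  step 5: S1  (read b: S3→S1)
  step 6: S0  (read a: S1→S0)

After reading 6 characters, A is in state S0.

S0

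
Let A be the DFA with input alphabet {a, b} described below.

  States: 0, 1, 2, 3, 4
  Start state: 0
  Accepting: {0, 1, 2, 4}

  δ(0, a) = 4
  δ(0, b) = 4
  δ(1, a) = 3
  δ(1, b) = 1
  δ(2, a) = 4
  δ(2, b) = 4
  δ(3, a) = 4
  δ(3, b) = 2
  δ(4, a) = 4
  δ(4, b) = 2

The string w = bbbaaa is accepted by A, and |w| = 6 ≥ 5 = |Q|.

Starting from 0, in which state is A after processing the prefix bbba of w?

4

Run of A on the first 4 characters of w = b b b a:
  step 0: 0  (start)
  step 1: 4  (read b: 0→4)
  step 2: 2  (read b: 4→2)
  step 3: 4  (read b: 2→4)
  step 4: 4  (read a: 4→4)

After reading 4 characters, A is in state 4.
(This kind of state-tracing is the core of the pumping-lemma construction: with 5 states, pigeonhole forces a repeat within the first 5 steps.)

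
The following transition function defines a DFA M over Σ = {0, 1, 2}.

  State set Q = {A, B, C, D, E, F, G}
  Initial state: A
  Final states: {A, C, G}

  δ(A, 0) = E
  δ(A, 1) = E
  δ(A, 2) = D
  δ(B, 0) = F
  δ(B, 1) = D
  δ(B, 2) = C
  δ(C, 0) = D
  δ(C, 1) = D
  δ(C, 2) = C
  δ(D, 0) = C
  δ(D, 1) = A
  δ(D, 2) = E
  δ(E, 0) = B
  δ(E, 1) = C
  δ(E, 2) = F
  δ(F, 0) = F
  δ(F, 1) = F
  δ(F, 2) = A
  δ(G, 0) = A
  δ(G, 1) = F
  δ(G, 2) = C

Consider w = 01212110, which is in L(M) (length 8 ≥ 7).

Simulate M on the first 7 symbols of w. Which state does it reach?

D

Run of M on the first 7 characters of w = 0 1 2 1 2 1 1:
  step 0: A  (start)
  step 1: E  (read 0: A→E)
  step 2: C  (read 1: E→C)
  step 3: C  (read 2: C→C)
  step 4: D  (read 1: C→D)
  step 5: E  (read 2: D→E)
  step 6: C  (read 1: E→C)
  step 7: D  (read 1: C→D)

After reading 7 characters, M is in state D.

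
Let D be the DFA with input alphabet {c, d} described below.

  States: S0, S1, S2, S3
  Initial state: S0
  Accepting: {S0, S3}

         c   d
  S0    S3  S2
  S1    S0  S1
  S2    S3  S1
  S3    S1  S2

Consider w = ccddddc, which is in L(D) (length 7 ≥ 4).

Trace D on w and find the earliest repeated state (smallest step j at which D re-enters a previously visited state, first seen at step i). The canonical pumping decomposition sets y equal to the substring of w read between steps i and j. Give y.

d

State sequence: S0 -c-> S3 -c-> S1 -d-> S1 -d-> S1 -d-> S1 -d-> S1 -c-> S0
First repeat at step 3: S1 was already visited.

So i = 2, j = 3, giving x = w[0:2] = cc, y = w[2:3] = d, z = w[3:7] = dddc.
Check: |xy| = 3 ≤ 4 and |y| = 1 ≥ 1. Reading y takes D from S1 back to S1, so every xyⁱz is accepted.
With |Q| = 4, pigeonhole forces a state repeat no later than step 4; the substring read between the first and second visits to that state can be pumped.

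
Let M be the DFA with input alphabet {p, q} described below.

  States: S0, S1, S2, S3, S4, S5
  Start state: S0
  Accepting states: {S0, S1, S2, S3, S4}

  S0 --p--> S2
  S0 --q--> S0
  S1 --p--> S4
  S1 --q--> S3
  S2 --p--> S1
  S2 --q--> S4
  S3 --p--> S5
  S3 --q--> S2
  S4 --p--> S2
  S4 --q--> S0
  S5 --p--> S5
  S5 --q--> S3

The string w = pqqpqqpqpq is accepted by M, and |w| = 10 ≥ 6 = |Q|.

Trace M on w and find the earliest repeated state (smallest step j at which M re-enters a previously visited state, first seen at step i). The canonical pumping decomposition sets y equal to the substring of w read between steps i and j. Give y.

pqq

State sequence: S0 -p-> S2 -q-> S4 -q-> S0 -p-> S2 -q-> S4 -q-> S0 -p-> S2 -q-> S4 -p-> S2 -q-> S4
First repeat at step 3: S0 was already visited.

So i = 0, j = 3, giving x = w[0:0] = ε, y = w[0:3] = pqq, z = w[3:10] = pqqpqpq.
Check: |xy| = 3 ≤ 6 and |y| = 3 ≥ 1. Reading y takes M from S0 back to S0, so every xyⁱz is accepted.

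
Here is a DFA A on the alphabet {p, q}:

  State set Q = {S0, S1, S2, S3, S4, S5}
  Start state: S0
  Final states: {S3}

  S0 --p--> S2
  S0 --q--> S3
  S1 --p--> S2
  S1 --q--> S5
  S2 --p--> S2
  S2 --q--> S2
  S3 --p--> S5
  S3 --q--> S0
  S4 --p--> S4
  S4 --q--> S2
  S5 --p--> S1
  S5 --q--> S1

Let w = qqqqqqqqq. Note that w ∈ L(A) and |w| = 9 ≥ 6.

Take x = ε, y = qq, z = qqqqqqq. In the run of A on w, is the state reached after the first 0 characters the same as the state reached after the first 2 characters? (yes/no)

yes

State sequence: S0 -q-> S3 -q-> S0

After x (step 0): S0. After xy (step 2): S0.
They match, so y = qq drives A around a cycle from S0 back to itself; pumping y any number of times keeps A in S0 before reading z, and xyⁱz ∈ L(A) for every i ≥ 0.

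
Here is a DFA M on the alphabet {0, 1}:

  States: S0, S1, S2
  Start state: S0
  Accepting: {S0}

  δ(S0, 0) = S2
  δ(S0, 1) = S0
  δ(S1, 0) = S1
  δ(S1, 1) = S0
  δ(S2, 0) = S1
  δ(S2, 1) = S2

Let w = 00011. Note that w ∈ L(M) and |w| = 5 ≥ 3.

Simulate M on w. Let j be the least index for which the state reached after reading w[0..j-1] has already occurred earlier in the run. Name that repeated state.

S1

State sequence: S0 -0-> S2 -0-> S1 -0-> S1 -1-> S0 -1-> S0
First repeat at step 3: S1 was already visited.

The earliest repeat is at step j = 3: M is in S1, which it already visited at step i = 2.
With |Q| = 3, pigeonhole forces a state repeat no later than step 3; the substring read between the first and second visits to that state can be pumped.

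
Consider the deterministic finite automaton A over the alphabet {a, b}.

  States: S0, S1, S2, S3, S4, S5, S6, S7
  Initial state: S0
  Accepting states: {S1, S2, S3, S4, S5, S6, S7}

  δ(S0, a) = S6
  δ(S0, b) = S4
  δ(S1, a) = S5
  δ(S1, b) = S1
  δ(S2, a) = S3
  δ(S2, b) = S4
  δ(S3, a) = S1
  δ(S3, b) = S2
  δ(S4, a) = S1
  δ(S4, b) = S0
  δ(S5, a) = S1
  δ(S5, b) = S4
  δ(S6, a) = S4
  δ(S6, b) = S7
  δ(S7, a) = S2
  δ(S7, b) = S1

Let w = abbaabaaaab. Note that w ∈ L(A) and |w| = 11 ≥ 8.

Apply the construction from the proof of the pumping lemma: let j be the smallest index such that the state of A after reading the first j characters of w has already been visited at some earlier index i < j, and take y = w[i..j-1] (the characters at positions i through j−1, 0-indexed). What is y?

aa

Run of A on w = a b b a a b a a a a b:
  step 0: S0  (start)
  step 1: S6  (read a: S0→S6)
  step 2: S7  (read b: S6→S7)
  step 3: S1  (read b: S7→S1)
  step 4: S5  (read a: S1→S5)
  step 5: S1  (read a: S5→S1)   ← first repeat (S1 seen earlier)
  step 6: S1  (read b: S1→S1)
  step 7: S5  (read a: S1→S5)
  step 8: S1  (read a: S5→S1)
  step 9: S5  (read a: S1→S5)
  step 10: S1  (read a: S5→S1)
  step 11: S1  (read b: S1→S1)

So i = 3, j = 5, giving x = w[0:3] = abb, y = w[3:5] = aa, z = w[5:11] = baaaab.
Check: |xy| = 5 ≤ 8 and |y| = 2 ≥ 1. Reading y takes A from S1 back to S1, so every xyⁱz is accepted.
With |Q| = 8, pigeonhole forces a state repeat no later than step 8; the substring read between the first and second visits to that state can be pumped.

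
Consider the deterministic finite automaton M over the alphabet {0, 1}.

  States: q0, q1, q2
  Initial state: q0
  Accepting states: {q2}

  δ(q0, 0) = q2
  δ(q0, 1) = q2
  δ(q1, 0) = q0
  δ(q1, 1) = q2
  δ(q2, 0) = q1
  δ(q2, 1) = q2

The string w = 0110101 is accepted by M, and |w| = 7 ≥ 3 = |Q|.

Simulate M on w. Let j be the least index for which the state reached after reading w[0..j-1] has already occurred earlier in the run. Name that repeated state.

q2

State sequence: q0 -0-> q2 -1-> q2 -1-> q2 -0-> q1 -1-> q2 -0-> q1 -1-> q2
First repeat at step 2: q2 was already visited.

The earliest repeat is at step j = 2: M is in q2, which it already visited at step i = 1.
With |Q| = 3, pigeonhole forces a state repeat no later than step 3; the substring read between the first and second visits to that state can be pumped.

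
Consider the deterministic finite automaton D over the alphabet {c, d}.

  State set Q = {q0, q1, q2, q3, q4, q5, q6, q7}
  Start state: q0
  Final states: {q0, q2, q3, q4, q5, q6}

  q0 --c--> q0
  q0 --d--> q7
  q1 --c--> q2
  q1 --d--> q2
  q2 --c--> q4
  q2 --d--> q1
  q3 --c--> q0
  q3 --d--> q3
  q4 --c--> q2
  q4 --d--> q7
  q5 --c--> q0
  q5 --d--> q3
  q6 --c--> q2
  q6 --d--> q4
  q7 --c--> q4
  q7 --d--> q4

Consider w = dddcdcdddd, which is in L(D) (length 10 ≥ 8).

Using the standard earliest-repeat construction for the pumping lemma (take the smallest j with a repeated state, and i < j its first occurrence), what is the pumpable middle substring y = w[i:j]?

Run of D on w = d d d c d c d d d d:
  step 0: q0  (start)
  step 1: q7  (read d: q0→q7)
  step 2: q4  (read d: q7→q4)
  step 3: q7  (read d: q4→q7)   ← first repeat (q7 seen earlier)
  step 4: q4  (read c: q7→q4)
  step 5: q7  (read d: q4→q7)
  step 6: q4  (read c: q7→q4)
  step 7: q7  (read d: q4→q7)
  step 8: q4  (read d: q7→q4)
  step 9: q7  (read d: q4→q7)
  step 10: q4  (read d: q7→q4)

So i = 1, j = 3, giving x = w[0:1] = d, y = w[1:3] = dd, z = w[3:10] = cdcdddd.
Check: |xy| = 3 ≤ 8 and |y| = 2 ≥ 1. Reading y takes D from q7 back to q7, so every xyⁱz is accepted.

dd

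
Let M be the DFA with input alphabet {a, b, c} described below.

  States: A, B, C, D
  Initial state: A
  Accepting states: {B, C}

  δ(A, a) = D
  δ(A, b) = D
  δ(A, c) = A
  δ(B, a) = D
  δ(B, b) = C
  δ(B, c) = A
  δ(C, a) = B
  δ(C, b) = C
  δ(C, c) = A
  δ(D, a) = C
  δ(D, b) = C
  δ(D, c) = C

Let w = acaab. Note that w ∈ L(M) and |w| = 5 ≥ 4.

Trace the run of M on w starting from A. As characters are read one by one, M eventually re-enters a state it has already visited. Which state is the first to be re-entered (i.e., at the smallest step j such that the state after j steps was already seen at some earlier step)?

D

Run of M on w = a c a a b:
  step 0: A  (start)
  step 1: D  (read a: A→D)
  step 2: C  (read c: D→C)
  step 3: B  (read a: C→B)
  step 4: D  (read a: B→D)   ← first repeat (D seen earlier)
  step 5: C  (read b: D→C)

The earliest repeat is at step j = 4: M is in D, which it already visited at step i = 1.
With |Q| = 4, pigeonhole forces a state repeat no later than step 4; the substring read between the first and second visits to that state can be pumped.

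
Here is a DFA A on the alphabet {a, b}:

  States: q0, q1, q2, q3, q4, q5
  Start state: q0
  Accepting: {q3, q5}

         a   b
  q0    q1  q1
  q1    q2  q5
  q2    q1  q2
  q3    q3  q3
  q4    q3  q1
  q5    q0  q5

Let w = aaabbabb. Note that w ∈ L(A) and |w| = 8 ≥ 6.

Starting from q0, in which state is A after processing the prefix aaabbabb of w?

Run of A on the first 8 characters of w = a a a b b a b b:
  step 0: q0  (start)
  step 1: q1  (read a: q0→q1)
  step 2: q2  (read a: q1→q2)
  step 3: q1  (read a: q2→q1)
  step 4: q5  (read b: q1→q5)
  step 5: q5  (read b: q5→q5)
  step 6: q0  (read a: q5→q0)
  step 7: q1  (read b: q0→q1)
  step 8: q5  (read b: q1→q5)

After reading 8 characters, A is in state q5.

q5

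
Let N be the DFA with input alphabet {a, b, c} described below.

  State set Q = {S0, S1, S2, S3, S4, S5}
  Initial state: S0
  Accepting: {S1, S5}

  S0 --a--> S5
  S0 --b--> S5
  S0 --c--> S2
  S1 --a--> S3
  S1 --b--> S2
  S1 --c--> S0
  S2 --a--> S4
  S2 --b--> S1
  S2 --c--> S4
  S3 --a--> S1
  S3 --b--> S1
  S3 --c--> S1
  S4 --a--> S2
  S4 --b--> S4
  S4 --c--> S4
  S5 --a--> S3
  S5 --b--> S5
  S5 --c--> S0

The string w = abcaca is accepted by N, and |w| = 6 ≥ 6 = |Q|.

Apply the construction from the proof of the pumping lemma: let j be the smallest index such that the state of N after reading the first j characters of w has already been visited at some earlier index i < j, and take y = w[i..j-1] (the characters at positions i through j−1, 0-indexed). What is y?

b

Run of N on w = a b c a c a:
  step 0: S0  (start)
  step 1: S5  (read a: S0→S5)
  step 2: S5  (read b: S5→S5)   ← first repeat (S5 seen earlier)
  step 3: S0  (read c: S5→S0)
  step 4: S5  (read a: S0→S5)
  step 5: S0  (read c: S5→S0)
  step 6: S5  (read a: S0→S5)

So i = 1, j = 2, giving x = w[0:1] = a, y = w[1:2] = b, z = w[2:6] = caca.
Check: |xy| = 2 ≤ 6 and |y| = 1 ≥ 1. Reading y takes N from S5 back to S5, so every xyⁱz is accepted.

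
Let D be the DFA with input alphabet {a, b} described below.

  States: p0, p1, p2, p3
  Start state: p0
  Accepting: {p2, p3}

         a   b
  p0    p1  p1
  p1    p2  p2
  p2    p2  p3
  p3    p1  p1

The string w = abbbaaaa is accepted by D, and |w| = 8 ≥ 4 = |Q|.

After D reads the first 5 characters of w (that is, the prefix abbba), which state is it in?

Run of D on the first 5 characters of w = a b b b a:
  step 0: p0  (start)
  step 1: p1  (read a: p0→p1)
  step 2: p2  (read b: p1→p2)
  step 3: p3  (read b: p2→p3)
  step 4: p1  (read b: p3→p1)
  step 5: p2  (read a: p1→p2)

After reading 5 characters, D is in state p2.

p2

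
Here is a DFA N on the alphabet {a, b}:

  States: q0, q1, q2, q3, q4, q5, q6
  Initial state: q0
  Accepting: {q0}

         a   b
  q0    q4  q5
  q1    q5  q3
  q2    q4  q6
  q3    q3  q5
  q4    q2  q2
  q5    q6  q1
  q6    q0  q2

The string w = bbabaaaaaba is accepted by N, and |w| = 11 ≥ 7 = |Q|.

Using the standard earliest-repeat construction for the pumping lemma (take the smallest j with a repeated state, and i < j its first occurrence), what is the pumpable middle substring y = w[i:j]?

Run of N on w = b b a b a a a a a b a:
  step 0: q0  (start)
  step 1: q5  (read b: q0→q5)
  step 2: q1  (read b: q5→q1)
  step 3: q5  (read a: q1→q5)   ← first repeat (q5 seen earlier)
  step 4: q1  (read b: q5→q1)
  step 5: q5  (read a: q1→q5)
  step 6: q6  (read a: q5→q6)
  step 7: q0  (read a: q6→q0)
  step 8: q4  (read a: q0→q4)
  step 9: q2  (read a: q4→q2)
  step 10: q6  (read b: q2→q6)
  step 11: q0  (read a: q6→q0)

So i = 1, j = 3, giving x = w[0:1] = b, y = w[1:3] = ba, z = w[3:11] = baaaaaba.
Check: |xy| = 3 ≤ 7 and |y| = 2 ≥ 1. Reading y takes N from q5 back to q5, so every xyⁱz is accepted.
The DFA has 7 states, so the proof of the pumping lemma guarantees a repeated state among the first 7+1 visited; the segment between the two visits is the pumpable y.

ba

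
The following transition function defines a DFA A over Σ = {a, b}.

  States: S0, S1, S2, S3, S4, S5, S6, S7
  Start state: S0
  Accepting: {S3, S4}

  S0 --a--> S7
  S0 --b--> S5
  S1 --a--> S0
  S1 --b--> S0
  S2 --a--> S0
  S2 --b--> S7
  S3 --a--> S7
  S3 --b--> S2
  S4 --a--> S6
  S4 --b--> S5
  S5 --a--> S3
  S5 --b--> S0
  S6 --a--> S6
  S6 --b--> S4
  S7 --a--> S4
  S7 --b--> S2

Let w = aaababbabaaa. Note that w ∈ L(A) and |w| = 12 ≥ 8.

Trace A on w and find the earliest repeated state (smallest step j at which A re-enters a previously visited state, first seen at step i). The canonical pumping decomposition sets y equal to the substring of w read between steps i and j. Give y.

ab

State sequence: S0 -a-> S7 -a-> S4 -a-> S6 -b-> S4 -a-> S6 -b-> S4 -b-> S5 -a-> S3 -b-> S2 -a-> S0 -a-> S7 -a-> S4
First repeat at step 4: S4 was already visited.

So i = 2, j = 4, giving x = w[0:2] = aa, y = w[2:4] = ab, z = w[4:12] = abbabaaa.
Check: |xy| = 4 ≤ 8 and |y| = 2 ≥ 1. Reading y takes A from S4 back to S4, so every xyⁱz is accepted.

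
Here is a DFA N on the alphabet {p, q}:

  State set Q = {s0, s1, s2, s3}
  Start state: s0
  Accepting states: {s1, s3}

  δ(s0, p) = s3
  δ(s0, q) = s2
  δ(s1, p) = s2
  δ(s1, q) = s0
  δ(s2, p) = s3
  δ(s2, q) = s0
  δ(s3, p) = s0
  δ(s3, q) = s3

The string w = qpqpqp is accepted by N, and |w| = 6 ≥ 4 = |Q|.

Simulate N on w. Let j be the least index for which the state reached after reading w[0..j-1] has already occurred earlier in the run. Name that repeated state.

s3

Run of N on w = q p q p q p:
  step 0: s0  (start)
  step 1: s2  (read q: s0→s2)
  step 2: s3  (read p: s2→s3)
  step 3: s3  (read q: s3→s3)   ← first repeat (s3 seen earlier)
  step 4: s0  (read p: s3→s0)
  step 5: s2  (read q: s0→s2)
  step 6: s3  (read p: s2→s3)

The earliest repeat is at step j = 3: N is in s3, which it already visited at step i = 2.
Pumping length from the standard proof: p = 4 (the number of states). The repeated state found above gives |xy| = j ≤ 4 and |y| = j − i ≥ 1.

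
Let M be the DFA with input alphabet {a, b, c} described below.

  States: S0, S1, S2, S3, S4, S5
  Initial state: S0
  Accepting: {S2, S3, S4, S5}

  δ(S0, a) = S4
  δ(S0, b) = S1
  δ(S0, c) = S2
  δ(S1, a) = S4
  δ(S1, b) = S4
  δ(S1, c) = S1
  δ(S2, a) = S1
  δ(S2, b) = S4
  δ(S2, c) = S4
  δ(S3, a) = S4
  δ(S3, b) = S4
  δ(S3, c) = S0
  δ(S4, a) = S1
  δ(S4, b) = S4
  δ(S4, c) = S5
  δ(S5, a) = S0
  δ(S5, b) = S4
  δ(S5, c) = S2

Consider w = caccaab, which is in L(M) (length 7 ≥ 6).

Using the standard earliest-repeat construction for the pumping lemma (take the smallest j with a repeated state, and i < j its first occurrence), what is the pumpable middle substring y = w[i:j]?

c

State sequence: S0 -c-> S2 -a-> S1 -c-> S1 -c-> S1 -a-> S4 -a-> S1 -b-> S4
First repeat at step 3: S1 was already visited.

So i = 2, j = 3, giving x = w[0:2] = ca, y = w[2:3] = c, z = w[3:7] = caab.
Check: |xy| = 3 ≤ 6 and |y| = 1 ≥ 1. Reading y takes M from S1 back to S1, so every xyⁱz is accepted.
With |Q| = 6, pigeonhole forces a state repeat no later than step 6; the substring read between the first and second visits to that state can be pumped.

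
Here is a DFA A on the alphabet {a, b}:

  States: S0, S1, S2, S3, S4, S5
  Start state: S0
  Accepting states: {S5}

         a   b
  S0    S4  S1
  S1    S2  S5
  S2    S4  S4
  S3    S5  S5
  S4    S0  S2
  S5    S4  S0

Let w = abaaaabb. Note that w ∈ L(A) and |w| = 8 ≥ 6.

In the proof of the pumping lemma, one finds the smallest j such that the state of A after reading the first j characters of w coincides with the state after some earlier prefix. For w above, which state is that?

State sequence: S0 -a-> S4 -b-> S2 -a-> S4 -a-> S0 -a-> S4 -a-> S0 -b-> S1 -b-> S5
First repeat at step 3: S4 was already visited.

The earliest repeat is at step j = 3: A is in S4, which it already visited at step i = 1.
Since A has 6 states, any run of length ≥ 6 visits 6+1 states, so by pigeonhole some state repeats within the first 6 steps — that repeat gives the pumpable loop.

S4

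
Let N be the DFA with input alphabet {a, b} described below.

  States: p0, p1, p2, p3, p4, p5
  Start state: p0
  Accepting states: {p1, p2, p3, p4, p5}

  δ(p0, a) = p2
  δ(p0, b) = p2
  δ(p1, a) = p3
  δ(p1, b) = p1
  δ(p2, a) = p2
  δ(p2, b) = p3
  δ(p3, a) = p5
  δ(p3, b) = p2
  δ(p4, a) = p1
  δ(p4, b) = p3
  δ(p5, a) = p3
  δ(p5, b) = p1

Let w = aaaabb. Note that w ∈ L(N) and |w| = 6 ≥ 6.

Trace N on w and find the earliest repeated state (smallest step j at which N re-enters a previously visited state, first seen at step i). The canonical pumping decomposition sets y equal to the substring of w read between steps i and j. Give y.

State sequence: p0 -a-> p2 -a-> p2 -a-> p2 -a-> p2 -b-> p3 -b-> p2
First repeat at step 2: p2 was already visited.

So i = 1, j = 2, giving x = w[0:1] = a, y = w[1:2] = a, z = w[2:6] = aabb.
Check: |xy| = 2 ≤ 6 and |y| = 1 ≥ 1. Reading y takes N from p2 back to p2, so every xyⁱz is accepted.

a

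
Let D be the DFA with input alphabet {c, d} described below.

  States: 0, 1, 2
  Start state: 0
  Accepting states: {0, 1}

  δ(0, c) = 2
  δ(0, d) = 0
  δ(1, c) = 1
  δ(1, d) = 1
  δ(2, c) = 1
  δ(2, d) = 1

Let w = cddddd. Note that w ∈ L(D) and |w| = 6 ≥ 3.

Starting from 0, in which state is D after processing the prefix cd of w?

1

State sequence: 0 -c-> 2 -d-> 1

After reading 2 characters, D is in state 1.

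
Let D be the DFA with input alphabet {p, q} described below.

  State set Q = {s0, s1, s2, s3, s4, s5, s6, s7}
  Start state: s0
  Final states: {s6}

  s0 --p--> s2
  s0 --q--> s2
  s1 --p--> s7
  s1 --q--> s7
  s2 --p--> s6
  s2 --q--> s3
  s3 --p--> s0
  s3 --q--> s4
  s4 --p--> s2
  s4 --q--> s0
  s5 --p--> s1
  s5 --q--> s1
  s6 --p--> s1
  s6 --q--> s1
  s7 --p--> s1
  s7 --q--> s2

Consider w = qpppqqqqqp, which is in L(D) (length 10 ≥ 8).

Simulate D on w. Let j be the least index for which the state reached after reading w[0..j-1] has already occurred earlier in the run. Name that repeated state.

s2

State sequence: s0 -q-> s2 -p-> s6 -p-> s1 -p-> s7 -q-> s2 -q-> s3 -q-> s4 -q-> s0 -q-> s2 -p-> s6
First repeat at step 5: s2 was already visited.

The earliest repeat is at step j = 5: D is in s2, which it already visited at step i = 1.
The DFA has 8 states, so the proof of the pumping lemma guarantees a repeated state among the first 8+1 visited; the segment between the two visits is the pumpable y.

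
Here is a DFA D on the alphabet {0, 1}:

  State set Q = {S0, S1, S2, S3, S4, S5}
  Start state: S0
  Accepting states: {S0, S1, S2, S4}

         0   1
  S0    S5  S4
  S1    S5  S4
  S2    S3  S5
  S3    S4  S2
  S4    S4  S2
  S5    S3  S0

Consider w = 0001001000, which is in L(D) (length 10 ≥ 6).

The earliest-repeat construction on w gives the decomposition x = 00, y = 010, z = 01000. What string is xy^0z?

xy⁰z = xz = 00·01000 = 0001000.
Reading y = 010 takes D from S3 back to S3, so after x the machine is still in S3, and z then leads to the accepting state S4. Hence 0001000 ∈ L(D).

0001000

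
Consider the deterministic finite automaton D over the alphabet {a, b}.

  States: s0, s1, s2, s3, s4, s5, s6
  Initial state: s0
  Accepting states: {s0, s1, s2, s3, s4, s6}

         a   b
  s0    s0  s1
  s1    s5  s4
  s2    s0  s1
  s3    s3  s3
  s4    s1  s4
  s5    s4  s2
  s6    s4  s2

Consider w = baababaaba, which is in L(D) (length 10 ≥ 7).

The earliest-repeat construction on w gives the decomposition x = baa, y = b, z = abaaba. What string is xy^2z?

baabbabaaba

xy^2z = baa·b·b·abaaba = baabbabaaba.
Reading y = b takes D from s4 back to s4, so after x·y·y the machine is still in s4, and z then leads to the accepting state s0. Hence baabbabaaba ∈ L(D).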